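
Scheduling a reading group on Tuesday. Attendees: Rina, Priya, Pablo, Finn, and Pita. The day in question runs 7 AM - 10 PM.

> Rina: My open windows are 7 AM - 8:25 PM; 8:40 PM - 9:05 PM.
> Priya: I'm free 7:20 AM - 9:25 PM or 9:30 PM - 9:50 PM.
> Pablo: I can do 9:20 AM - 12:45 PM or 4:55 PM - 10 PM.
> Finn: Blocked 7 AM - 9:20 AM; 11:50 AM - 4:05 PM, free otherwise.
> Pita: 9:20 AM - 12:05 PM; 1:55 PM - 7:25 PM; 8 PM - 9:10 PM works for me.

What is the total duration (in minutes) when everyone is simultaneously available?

Rina free: 07:00-20:25, 20:40-21:05.
Priya free: 07:20-21:25, 21:30-21:50.
Pablo free: 09:20-12:45, 16:55-22:00.
Finn free: 09:20-11:50, 16:05-22:00 (invert busy blocks within the working day).
Pita free: 09:20-12:05, 13:55-19:25, 20:00-21:10.
Rina ∩ Priya: 07:20-20:25, 20:40-21:05.
Rina ∩ Priya ∩ Pablo: 09:20-12:45, 16:55-20:25, 20:40-21:05.
Rina ∩ Priya ∩ Pablo ∩ Finn: 09:20-11:50, 16:55-20:25, 20:40-21:05.
Rina ∩ Priya ∩ Pablo ∩ Finn ∩ Pita: 09:20-11:50, 16:55-19:25, 20:00-20:25, 20:40-21:05.
Summing the common windows: 150 + 150 + 25 + 25 = 350 minutes.

350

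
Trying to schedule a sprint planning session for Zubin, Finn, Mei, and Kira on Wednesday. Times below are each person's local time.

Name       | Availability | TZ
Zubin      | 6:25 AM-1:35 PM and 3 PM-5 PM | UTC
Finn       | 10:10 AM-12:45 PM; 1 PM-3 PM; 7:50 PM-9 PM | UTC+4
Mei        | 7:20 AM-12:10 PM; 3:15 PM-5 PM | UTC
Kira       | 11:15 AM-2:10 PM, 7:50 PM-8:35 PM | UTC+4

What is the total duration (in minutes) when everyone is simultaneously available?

Zubin in UTC: 06:25-13:35, 15:00-17:00.
Finn in UTC: 06:10-08:45, 09:00-11:00, 15:50-17:00 (subtract 4h to convert from UTC+4).
Mei in UTC: 07:20-12:10, 15:15-17:00.
Kira in UTC: 07:15-10:10, 15:50-16:35 (subtract 4h to convert from UTC+4).
Zubin ∩ Finn: 06:25-08:45, 09:00-11:00, 15:50-17:00.
Zubin ∩ Finn ∩ Mei: 07:20-08:45, 09:00-11:00, 15:50-17:00.
Zubin ∩ Finn ∩ Mei ∩ Kira: 07:20-08:45, 09:00-10:10, 15:50-16:35.
Those are the intersection windows.
Summing the common windows: 85 + 70 + 45 = 200 minutes.

200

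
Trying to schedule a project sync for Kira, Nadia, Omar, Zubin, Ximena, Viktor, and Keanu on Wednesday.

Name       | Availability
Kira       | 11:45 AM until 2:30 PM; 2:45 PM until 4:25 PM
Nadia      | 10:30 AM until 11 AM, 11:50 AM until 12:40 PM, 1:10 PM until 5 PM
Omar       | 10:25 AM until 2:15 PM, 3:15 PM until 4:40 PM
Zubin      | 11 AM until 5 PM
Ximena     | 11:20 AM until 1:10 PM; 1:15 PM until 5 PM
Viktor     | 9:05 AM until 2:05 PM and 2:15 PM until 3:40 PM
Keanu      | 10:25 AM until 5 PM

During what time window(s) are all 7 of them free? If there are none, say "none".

Kira ∩ Nadia: 11:50-12:40, 13:10-14:30, 14:45-16:25.
Kira ∩ Nadia ∩ Omar: 11:50-12:40, 13:10-14:15, 15:15-16:25.
Kira ∩ Nadia ∩ Omar ∩ Zubin: 11:50-12:40, 13:10-14:15, 15:15-16:25.
Kira ∩ Nadia ∩ Omar ∩ Zubin ∩ Ximena: 11:50-12:40, 13:15-14:15, 15:15-16:25.
Kira ∩ Nadia ∩ Omar ∩ Zubin ∩ Ximena ∩ Viktor: 11:50-12:40, 13:15-14:05, 15:15-15:40.
Kira ∩ Nadia ∩ Omar ∩ Zubin ∩ Ximena ∩ Viktor ∩ Keanu: 11:50-12:40, 13:15-14:05, 15:15-15:40.
Those are the intersection windows.

11:50-12:40, 13:15-14:05, 15:15-15:40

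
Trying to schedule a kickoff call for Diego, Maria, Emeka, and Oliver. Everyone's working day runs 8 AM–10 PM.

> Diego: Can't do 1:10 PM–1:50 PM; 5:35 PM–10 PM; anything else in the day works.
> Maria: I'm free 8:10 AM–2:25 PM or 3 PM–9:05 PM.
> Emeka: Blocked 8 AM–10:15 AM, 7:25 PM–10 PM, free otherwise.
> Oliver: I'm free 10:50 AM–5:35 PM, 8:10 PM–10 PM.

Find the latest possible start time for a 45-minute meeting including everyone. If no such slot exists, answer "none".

Diego free: 08:00-13:10, 13:50-17:35 (invert busy blocks within the working day).
Maria free: 08:10-14:25, 15:00-21:05.
Emeka free: 10:15-19:25 (invert busy blocks within the working day).
Oliver free: 10:50-17:35, 20:10-22:00.
Diego ∩ Maria: 08:10-13:10, 13:50-14:25, 15:00-17:35.
Diego ∩ Maria ∩ Emeka: 10:15-13:10, 13:50-14:25, 15:00-17:35.
Diego ∩ Maria ∩ Emeka ∩ Oliver: 10:50-13:10, 13:50-14:25, 15:00-17:35.
The last common window of at least 45 minutes is 15:00-17:35; a 45-minute meeting can start as late as 16:50 and still end by 17:35.

16:50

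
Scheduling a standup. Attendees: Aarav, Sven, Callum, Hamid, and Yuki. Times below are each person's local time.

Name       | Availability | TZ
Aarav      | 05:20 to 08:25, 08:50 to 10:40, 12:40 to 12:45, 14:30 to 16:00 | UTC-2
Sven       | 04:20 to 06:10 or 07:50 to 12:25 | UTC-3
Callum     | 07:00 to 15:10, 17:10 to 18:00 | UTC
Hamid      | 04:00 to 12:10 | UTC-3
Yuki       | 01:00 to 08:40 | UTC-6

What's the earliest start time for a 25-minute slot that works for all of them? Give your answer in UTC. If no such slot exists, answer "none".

07:20

Aarav in UTC: 07:20-10:25, 10:50-12:40, 14:40-14:45, 16:30-18:00 (add 2h to convert from UTC-2).
Sven in UTC: 07:20-09:10, 10:50-15:25 (add 3h to convert from UTC-3).
Callum in UTC: 07:00-15:10, 17:10-18:00.
Hamid in UTC: 07:00-15:10 (add 3h to convert from UTC-3).
Yuki in UTC: 07:00-14:40 (add 6h to convert from UTC-6).
Aarav ∩ Sven: 07:20-09:10, 10:50-12:40, 14:40-14:45.
Aarav ∩ Sven ∩ Callum: 07:20-09:10, 10:50-12:40, 14:40-14:45.
Aarav ∩ Sven ∩ Callum ∩ Hamid: 07:20-09:10, 10:50-12:40, 14:40-14:45.
Aarav ∩ Sven ∩ Callum ∩ Hamid ∩ Yuki: 07:20-09:10, 10:50-12:40.
Those are the intersection windows.
The first common window of at least 25 minutes is 07:20-09:10, so the earliest start is 07:20.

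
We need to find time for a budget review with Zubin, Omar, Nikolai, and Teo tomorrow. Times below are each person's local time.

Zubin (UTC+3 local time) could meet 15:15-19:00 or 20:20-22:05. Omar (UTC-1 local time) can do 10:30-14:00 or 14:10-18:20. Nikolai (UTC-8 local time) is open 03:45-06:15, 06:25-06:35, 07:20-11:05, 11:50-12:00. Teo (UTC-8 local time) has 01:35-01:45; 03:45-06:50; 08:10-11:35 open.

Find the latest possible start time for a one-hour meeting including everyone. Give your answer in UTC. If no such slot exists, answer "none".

Zubin in UTC: 12:15-16:00, 17:20-19:05 (subtract 3h to convert from UTC+3).
Omar in UTC: 11:30-15:00, 15:10-19:20 (add 1h to convert from UTC-1).
Nikolai in UTC: 11:45-14:15, 14:25-14:35, 15:20-19:05, 19:50-20:00 (add 8h to convert from UTC-8).
Teo in UTC: 09:35-09:45, 11:45-14:50, 16:10-19:35 (add 8h to convert from UTC-8).
Zubin ∩ Omar: 12:15-15:00, 15:10-16:00, 17:20-19:05.
Zubin ∩ Omar ∩ Nikolai: 12:15-14:15, 14:25-14:35, 15:20-16:00, 17:20-19:05.
Zubin ∩ Omar ∩ Nikolai ∩ Teo: 12:15-14:15, 14:25-14:35, 17:20-19:05.
The last common window of at least 60 minutes is 17:20-19:05; a 60-minute meeting can start as late as 18:05 and still end by 19:05.

18:05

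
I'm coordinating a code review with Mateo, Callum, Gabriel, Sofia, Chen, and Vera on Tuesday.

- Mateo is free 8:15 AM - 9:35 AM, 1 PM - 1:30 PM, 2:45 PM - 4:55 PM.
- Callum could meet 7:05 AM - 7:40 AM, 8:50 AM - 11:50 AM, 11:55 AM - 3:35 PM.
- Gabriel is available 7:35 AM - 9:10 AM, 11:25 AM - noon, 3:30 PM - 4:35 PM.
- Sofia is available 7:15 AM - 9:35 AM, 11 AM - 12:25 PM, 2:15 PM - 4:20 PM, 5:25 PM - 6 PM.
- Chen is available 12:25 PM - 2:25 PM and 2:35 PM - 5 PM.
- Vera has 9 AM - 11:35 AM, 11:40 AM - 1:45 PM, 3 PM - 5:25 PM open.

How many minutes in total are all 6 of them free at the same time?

5

Mateo ∩ Callum: 08:50-09:35, 13:00-13:30, 14:45-15:35.
Mateo ∩ Callum ∩ Gabriel: 08:50-09:10, 15:30-15:35.
Mateo ∩ Callum ∩ Gabriel ∩ Sofia: 08:50-09:10, 15:30-15:35.
Mateo ∩ Callum ∩ Gabriel ∩ Sofia ∩ Chen: 15:30-15:35.
Mateo ∩ Callum ∩ Gabriel ∩ Sofia ∩ Chen ∩ Vera: 15:30-15:35.
That's a single block of 5 minutes.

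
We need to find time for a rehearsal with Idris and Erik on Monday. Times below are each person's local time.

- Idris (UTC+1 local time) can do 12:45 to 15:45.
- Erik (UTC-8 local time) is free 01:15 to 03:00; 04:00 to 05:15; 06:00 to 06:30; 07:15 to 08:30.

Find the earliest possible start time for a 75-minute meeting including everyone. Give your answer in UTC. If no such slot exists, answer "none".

12:00

Idris in UTC: 11:45-14:45 (subtract 1h to convert from UTC+1).
Erik in UTC: 09:15-11:00, 12:00-13:15, 14:00-14:30, 15:15-16:30 (add 8h to convert from UTC-8).
Idris ∩ Erik: 12:00-13:15, 14:00-14:30.
The first common window of at least 75 minutes is 12:00-13:15, so the earliest start is 12:00.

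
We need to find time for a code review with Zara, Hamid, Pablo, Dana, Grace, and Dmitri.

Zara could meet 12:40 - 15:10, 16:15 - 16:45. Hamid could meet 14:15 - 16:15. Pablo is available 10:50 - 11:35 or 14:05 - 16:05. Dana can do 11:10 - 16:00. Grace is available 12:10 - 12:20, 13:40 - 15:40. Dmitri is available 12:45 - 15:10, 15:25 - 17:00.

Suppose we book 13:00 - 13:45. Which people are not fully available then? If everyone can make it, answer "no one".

Grace, Hamid, Pablo

Zara: free for 13:00-13:45. Hamid: not fully free for 13:00-13:45. Pablo: not fully free for 13:00-13:45. Dana: free for 13:00-13:45. Grace: not fully free for 13:00-13:45. Dmitri: free for 13:00-13:45.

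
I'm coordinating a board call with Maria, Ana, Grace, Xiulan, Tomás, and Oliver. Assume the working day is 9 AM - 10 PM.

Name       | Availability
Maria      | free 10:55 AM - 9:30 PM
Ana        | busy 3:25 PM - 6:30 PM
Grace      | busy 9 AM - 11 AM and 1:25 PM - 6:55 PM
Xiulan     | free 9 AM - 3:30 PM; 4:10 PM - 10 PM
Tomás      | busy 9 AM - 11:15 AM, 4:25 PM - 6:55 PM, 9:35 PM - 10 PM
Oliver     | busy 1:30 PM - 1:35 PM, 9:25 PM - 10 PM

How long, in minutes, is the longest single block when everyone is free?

150

Maria free: 10:55-21:30.
Ana free: 09:00-15:25, 18:30-22:00 (invert busy blocks within the working day).
Grace free: 11:00-13:25, 18:55-22:00 (invert busy blocks within the working day).
Xiulan free: 09:00-15:30, 16:10-22:00.
Tomás free: 11:15-16:25, 18:55-21:35 (invert busy blocks within the working day).
Oliver free: 09:00-13:30, 13:35-21:25 (invert busy blocks within the working day).
Maria ∩ Ana: 10:55-15:25, 18:30-21:30.
Maria ∩ Ana ∩ Grace: 11:00-13:25, 18:55-21:30.
Maria ∩ Ana ∩ Grace ∩ Xiulan: 11:00-13:25, 18:55-21:30.
Maria ∩ Ana ∩ Grace ∩ Xiulan ∩ Tomás: 11:15-13:25, 18:55-21:30.
Maria ∩ Ana ∩ Grace ∩ Xiulan ∩ Tomás ∩ Oliver: 11:15-13:25, 18:55-21:25.
The longest is 18:55-21:25 at 150 minutes.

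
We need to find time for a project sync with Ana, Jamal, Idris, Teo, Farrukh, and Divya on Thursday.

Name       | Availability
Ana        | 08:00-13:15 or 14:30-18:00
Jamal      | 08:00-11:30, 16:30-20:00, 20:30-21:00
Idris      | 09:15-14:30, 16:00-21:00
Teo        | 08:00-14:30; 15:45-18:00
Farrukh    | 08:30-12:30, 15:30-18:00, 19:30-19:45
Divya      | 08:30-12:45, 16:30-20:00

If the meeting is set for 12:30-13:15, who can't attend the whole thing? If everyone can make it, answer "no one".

Ana: free for 12:30-13:15. Jamal: not fully free for 12:30-13:15. Idris: free for 12:30-13:15. Teo: free for 12:30-13:15. Farrukh: not fully free for 12:30-13:15. Divya: not fully free for 12:30-13:15.

Divya, Farrukh, Jamal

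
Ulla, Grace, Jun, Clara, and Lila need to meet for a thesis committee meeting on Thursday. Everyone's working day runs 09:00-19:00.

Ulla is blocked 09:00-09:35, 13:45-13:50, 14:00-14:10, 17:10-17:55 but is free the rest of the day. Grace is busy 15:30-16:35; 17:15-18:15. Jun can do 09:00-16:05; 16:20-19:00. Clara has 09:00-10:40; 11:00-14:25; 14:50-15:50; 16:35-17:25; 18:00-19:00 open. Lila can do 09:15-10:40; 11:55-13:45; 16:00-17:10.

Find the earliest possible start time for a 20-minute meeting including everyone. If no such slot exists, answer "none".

Ulla free: 09:35-13:45, 13:50-14:00, 14:10-17:10, 17:55-19:00 (invert busy blocks within the working day).
Grace free: 09:00-15:30, 16:35-17:15, 18:15-19:00 (invert busy blocks within the working day).
Jun free: 09:00-16:05, 16:20-19:00.
Clara free: 09:00-10:40, 11:00-14:25, 14:50-15:50, 16:35-17:25, 18:00-19:00.
Lila free: 09:15-10:40, 11:55-13:45, 16:00-17:10.
Ulla ∩ Grace: 09:35-13:45, 13:50-14:00, 14:10-15:30, 16:35-17:10, 18:15-19:00.
Ulla ∩ Grace ∩ Jun: 09:35-13:45, 13:50-14:00, 14:10-15:30, 16:35-17:10, 18:15-19:00.
Ulla ∩ Grace ∩ Jun ∩ Clara: 09:35-10:40, 11:00-13:45, 13:50-14:00, 14:10-14:25, 14:50-15:30, 16:35-17:10, 18:15-19:00.
Ulla ∩ Grace ∩ Jun ∩ Clara ∩ Lila: 09:35-10:40, 11:55-13:45, 16:35-17:10.
The first common window of at least 20 minutes is 09:35-10:40, so the earliest start is 09:35.

09:35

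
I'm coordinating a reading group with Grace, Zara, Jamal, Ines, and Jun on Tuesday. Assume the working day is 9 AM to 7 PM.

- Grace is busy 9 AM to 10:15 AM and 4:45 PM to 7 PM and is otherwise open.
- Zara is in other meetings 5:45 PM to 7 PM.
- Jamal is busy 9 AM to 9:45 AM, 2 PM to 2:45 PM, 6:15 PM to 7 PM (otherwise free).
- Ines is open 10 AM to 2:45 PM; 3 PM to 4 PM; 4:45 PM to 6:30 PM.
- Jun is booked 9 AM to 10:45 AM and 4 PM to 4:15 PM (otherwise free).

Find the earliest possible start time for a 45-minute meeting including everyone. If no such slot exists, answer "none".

Grace free: 10:15-16:45 (invert busy blocks within the working day).
Zara free: 09:00-17:45 (invert busy blocks within the working day).
Jamal free: 09:45-14:00, 14:45-18:15 (invert busy blocks within the working day).
Ines free: 10:00-14:45, 15:00-16:00, 16:45-18:30.
Jun free: 10:45-16:00, 16:15-19:00 (invert busy blocks within the working day).
Grace ∩ Zara: 10:15-16:45.
Grace ∩ Zara ∩ Jamal: 10:15-14:00, 14:45-16:45.
Grace ∩ Zara ∩ Jamal ∩ Ines: 10:15-14:00, 15:00-16:00.
Grace ∩ Zara ∩ Jamal ∩ Ines ∩ Jun: 10:45-14:00, 15:00-16:00.
The first common window of at least 45 minutes is 10:45-14:00, so the earliest start is 10:45.

10:45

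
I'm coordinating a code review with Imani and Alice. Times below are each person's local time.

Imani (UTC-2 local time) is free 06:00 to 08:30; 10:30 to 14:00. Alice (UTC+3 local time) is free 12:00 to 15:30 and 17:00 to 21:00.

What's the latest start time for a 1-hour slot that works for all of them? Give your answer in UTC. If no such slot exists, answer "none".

15:00

Imani in UTC: 08:00-10:30, 12:30-16:00 (add 2h to convert from UTC-2).
Alice in UTC: 09:00-12:30, 14:00-18:00 (subtract 3h to convert from UTC+3).
Imani ∩ Alice: 09:00-10:30, 14:00-16:00.
The last common window of at least 60 minutes is 14:00-16:00; a 60-minute meeting can start as late as 15:00 and still end by 16:00.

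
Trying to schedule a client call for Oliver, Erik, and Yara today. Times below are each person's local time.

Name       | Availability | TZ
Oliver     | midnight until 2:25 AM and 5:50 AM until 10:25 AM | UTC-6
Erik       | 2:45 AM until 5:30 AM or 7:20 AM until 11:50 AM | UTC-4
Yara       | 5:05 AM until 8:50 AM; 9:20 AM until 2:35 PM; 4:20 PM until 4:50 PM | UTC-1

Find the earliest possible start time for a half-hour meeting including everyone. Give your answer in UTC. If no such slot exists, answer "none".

06:45

Oliver in UTC: 06:00-08:25, 11:50-16:25 (add 6h to convert from UTC-6).
Erik in UTC: 06:45-09:30, 11:20-15:50 (add 4h to convert from UTC-4).
Yara in UTC: 06:05-09:50, 10:20-15:35, 17:20-17:50 (add 1h to convert from UTC-1).
Oliver ∩ Erik: 06:45-08:25, 11:50-15:50.
Oliver ∩ Erik ∩ Yara: 06:45-08:25, 11:50-15:35.
Those are the intersection windows.
The first common window of at least 30 minutes is 06:45-08:25, so the earliest start is 06:45.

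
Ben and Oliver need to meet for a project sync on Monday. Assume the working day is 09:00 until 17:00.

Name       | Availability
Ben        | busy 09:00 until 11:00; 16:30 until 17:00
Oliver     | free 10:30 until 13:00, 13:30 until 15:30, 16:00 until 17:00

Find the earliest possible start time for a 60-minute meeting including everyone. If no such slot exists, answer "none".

11:00

Ben free: 11:00-16:30 (invert busy blocks within the working day).
Oliver free: 10:30-13:00, 13:30-15:30, 16:00-17:00.
Ben ∩ Oliver: 11:00-13:00, 13:30-15:30, 16:00-16:30.
The first common window of at least 60 minutes is 11:00-13:00, so the earliest start is 11:00.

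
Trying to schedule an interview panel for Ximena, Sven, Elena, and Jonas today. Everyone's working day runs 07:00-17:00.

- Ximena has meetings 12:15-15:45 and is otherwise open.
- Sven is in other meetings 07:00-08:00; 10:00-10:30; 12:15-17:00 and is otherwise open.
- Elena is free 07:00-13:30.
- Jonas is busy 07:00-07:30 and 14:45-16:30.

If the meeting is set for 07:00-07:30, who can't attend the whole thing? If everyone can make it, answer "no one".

Ximena free: 07:00-12:15, 15:45-17:00 (invert busy blocks within the working day).
Sven free: 08:00-10:00, 10:30-12:15 (invert busy blocks within the working day).
Elena free: 07:00-13:30.
Jonas free: 07:30-14:45, 16:30-17:00 (invert busy blocks within the working day).
Ximena: free for 07:00-07:30. Sven: not fully free for 07:00-07:30. Elena: free for 07:00-07:30. Jonas: not fully free for 07:00-07:30.

Jonas, Sven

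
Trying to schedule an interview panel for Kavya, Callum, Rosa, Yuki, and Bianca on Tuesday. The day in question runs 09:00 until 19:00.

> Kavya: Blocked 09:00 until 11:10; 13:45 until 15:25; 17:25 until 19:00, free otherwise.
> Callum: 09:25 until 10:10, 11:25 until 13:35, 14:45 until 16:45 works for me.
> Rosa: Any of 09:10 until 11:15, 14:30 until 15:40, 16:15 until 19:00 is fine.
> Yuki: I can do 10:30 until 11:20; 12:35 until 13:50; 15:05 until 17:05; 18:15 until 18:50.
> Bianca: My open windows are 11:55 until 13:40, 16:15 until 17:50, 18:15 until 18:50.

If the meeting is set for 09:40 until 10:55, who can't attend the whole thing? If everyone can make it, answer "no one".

Bianca, Callum, Kavya, Yuki

Kavya free: 11:10-13:45, 15:25-17:25 (invert busy blocks within the working day).
Callum free: 09:25-10:10, 11:25-13:35, 14:45-16:45.
Rosa free: 09:10-11:15, 14:30-15:40, 16:15-19:00.
Yuki free: 10:30-11:20, 12:35-13:50, 15:05-17:05, 18:15-18:50.
Bianca free: 11:55-13:40, 16:15-17:50, 18:15-18:50.
Kavya: not fully free for 09:40-10:55. Callum: not fully free for 09:40-10:55. Rosa: free for 09:40-10:55. Yuki: not fully free for 09:40-10:55. Bianca: not fully free for 09:40-10:55.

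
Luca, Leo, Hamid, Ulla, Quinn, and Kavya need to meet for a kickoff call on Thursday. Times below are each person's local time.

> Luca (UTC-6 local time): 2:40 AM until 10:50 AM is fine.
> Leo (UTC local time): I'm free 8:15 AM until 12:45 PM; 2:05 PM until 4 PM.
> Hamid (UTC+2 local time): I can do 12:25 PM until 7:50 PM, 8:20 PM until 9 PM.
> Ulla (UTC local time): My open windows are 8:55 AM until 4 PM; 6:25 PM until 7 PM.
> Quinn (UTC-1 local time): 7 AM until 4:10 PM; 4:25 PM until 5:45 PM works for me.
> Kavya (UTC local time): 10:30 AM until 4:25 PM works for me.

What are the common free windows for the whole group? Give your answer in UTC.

10:30-12:45, 14:05-16:00

Luca in UTC: 08:40-16:50 (add 6h to convert from UTC-6).
Leo in UTC: 08:15-12:45, 14:05-16:00.
Hamid in UTC: 10:25-17:50, 18:20-19:00 (subtract 2h to convert from UTC+2).
Ulla in UTC: 08:55-16:00, 18:25-19:00.
Quinn in UTC: 08:00-17:10, 17:25-18:45 (add 1h to convert from UTC-1).
Kavya in UTC: 10:30-16:25.
Luca ∩ Leo: 08:40-12:45, 14:05-16:00.
Luca ∩ Leo ∩ Hamid: 10:25-12:45, 14:05-16:00.
Luca ∩ Leo ∩ Hamid ∩ Ulla: 10:25-12:45, 14:05-16:00.
Luca ∩ Leo ∩ Hamid ∩ Ulla ∩ Quinn: 10:25-12:45, 14:05-16:00.
Luca ∩ Leo ∩ Hamid ∩ Ulla ∩ Quinn ∩ Kavya: 10:30-12:45, 14:05-16:00.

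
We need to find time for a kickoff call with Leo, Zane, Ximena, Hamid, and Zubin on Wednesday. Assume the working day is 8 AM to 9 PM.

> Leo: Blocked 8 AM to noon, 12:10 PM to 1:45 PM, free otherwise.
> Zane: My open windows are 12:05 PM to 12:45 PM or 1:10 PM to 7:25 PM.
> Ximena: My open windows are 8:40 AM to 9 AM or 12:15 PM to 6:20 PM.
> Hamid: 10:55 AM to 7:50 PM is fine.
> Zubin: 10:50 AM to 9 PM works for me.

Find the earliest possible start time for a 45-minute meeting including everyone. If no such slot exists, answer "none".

Leo free: 12:00-12:10, 13:45-21:00 (invert busy blocks within the working day).
Zane free: 12:05-12:45, 13:10-19:25.
Ximena free: 08:40-09:00, 12:15-18:20.
Hamid free: 10:55-19:50.
Zubin free: 10:50-21:00.
Leo ∩ Zane: 12:05-12:10, 13:45-19:25.
Leo ∩ Zane ∩ Ximena: 13:45-18:20.
Leo ∩ Zane ∩ Ximena ∩ Hamid: 13:45-18:20.
Leo ∩ Zane ∩ Ximena ∩ Hamid ∩ Zubin: 13:45-18:20.
So the common availability across everyone is 13:45-18:20.
The first common window of at least 45 minutes is 13:45-18:20, so the earliest start is 13:45.

13:45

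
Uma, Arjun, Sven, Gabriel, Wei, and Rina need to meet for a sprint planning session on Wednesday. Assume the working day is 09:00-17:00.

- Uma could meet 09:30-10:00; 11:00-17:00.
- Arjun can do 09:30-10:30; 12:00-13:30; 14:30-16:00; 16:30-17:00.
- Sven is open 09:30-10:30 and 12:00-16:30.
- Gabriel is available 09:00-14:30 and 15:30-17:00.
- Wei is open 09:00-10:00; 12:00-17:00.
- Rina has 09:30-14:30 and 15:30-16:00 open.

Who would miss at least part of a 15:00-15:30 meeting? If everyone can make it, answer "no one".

Uma: free for 15:00-15:30. Arjun: free for 15:00-15:30. Sven: free for 15:00-15:30. Gabriel: not fully free for 15:00-15:30. Wei: free for 15:00-15:30. Rina: not fully free for 15:00-15:30.

Gabriel, Rina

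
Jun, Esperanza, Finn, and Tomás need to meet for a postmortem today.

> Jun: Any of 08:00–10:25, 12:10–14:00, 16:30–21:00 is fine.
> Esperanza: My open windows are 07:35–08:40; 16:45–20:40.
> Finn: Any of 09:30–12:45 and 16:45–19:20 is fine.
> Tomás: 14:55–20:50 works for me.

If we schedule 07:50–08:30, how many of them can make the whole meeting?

1

Esperanza can make the full 07:50-08:30 slot — that's 1.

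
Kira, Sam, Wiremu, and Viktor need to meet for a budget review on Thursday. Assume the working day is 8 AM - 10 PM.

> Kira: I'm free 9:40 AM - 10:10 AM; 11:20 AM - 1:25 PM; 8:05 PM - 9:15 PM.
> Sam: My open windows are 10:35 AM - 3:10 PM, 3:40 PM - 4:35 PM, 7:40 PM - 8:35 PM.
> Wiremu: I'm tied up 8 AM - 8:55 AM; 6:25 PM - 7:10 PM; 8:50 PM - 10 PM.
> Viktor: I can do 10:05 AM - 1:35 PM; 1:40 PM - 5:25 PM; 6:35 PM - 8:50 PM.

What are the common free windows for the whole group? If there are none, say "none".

Kira free: 09:40-10:10, 11:20-13:25, 20:05-21:15.
Sam free: 10:35-15:10, 15:40-16:35, 19:40-20:35.
Wiremu free: 08:55-18:25, 19:10-20:50 (invert busy blocks within the working day).
Viktor free: 10:05-13:35, 13:40-17:25, 18:35-20:50.
Kira ∩ Sam: 11:20-13:25, 20:05-20:35.
Kira ∩ Sam ∩ Wiremu: 11:20-13:25, 20:05-20:35.
Kira ∩ Sam ∩ Wiremu ∩ Viktor: 11:20-13:25, 20:05-20:35.
Those are the intersection windows.

11:20-13:25, 20:05-20:35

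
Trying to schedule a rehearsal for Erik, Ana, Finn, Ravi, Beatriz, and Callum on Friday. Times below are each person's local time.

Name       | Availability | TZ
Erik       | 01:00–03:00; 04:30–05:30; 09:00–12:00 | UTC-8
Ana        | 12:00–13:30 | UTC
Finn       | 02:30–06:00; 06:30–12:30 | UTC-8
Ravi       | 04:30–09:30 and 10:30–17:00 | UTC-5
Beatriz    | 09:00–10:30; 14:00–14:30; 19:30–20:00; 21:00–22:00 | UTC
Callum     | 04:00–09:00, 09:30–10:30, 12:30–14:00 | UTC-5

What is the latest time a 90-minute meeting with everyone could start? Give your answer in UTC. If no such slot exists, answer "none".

none

Erik in UTC: 09:00-11:00, 12:30-13:30, 17:00-20:00 (add 8h to convert from UTC-8).
Ana in UTC: 12:00-13:30.
Finn in UTC: 10:30-14:00, 14:30-20:30 (add 8h to convert from UTC-8).
Ravi in UTC: 09:30-14:30, 15:30-22:00 (add 5h to convert from UTC-5).
Beatriz in UTC: 09:00-10:30, 14:00-14:30, 19:30-20:00, 21:00-22:00.
Callum in UTC: 09:00-14:00, 14:30-15:30, 17:30-19:00 (add 5h to convert from UTC-5).
Erik ∩ Ana: 12:30-13:30.
Erik ∩ Ana ∩ Finn: 12:30-13:30.
Erik ∩ Ana ∩ Finn ∩ Ravi: 12:30-13:30.
Erik ∩ Ana ∩ Finn ∩ Ravi ∩ Beatriz: ∅.
Erik ∩ Ana ∩ Finn ∩ Ravi ∩ Beatriz ∩ Callum: ∅.
There is no time when everyone is free.
No common window is at least 90 minutes long.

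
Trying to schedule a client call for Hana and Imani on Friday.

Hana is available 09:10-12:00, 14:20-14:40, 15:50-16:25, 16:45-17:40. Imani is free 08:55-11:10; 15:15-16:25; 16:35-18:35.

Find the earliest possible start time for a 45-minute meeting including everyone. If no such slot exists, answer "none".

Hana ∩ Imani: 09:10-11:10, 15:50-16:25, 16:45-17:40.
Those are the intersection windows.
The first common window of at least 45 minutes is 09:10-11:10, so the earliest start is 09:10.

09:10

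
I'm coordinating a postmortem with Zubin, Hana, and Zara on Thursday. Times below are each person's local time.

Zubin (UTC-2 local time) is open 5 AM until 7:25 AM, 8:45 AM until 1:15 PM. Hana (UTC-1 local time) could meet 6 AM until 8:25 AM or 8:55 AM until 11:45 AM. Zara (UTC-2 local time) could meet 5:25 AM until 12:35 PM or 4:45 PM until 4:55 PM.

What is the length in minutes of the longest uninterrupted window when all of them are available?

Zubin in UTC: 07:00-09:25, 10:45-15:15 (add 2h to convert from UTC-2).
Hana in UTC: 07:00-09:25, 09:55-12:45 (add 1h to convert from UTC-1).
Zara in UTC: 07:25-14:35, 18:45-18:55 (add 2h to convert from UTC-2).
Zubin ∩ Hana: 07:00-09:25, 10:45-12:45.
Zubin ∩ Hana ∩ Zara: 07:25-09:25, 10:45-12:45.
So the common availability across everyone is 07:25-09:25, 10:45-12:45.
The longest is 07:25-09:25 at 120 minutes.

120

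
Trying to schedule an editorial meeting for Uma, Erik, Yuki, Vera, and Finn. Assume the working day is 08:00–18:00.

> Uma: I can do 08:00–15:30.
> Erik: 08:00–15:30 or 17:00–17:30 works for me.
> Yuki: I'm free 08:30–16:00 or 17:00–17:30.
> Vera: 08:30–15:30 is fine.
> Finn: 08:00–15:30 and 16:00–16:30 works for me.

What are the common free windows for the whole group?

Uma ∩ Erik: 08:00-15:30.
Uma ∩ Erik ∩ Yuki: 08:30-15:30.
Uma ∩ Erik ∩ Yuki ∩ Vera: 08:30-15:30.
Uma ∩ Erik ∩ Yuki ∩ Vera ∩ Finn: 08:30-15:30.

08:30-15:30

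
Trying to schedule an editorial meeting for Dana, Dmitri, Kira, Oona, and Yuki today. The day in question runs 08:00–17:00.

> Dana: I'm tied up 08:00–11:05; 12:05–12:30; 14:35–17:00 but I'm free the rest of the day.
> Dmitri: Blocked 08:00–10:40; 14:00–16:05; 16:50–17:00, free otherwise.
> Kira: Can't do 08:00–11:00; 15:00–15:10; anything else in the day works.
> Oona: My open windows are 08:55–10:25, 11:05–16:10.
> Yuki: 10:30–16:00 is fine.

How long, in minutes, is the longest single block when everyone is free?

Dana free: 11:05-12:05, 12:30-14:35 (invert busy blocks within the working day).
Dmitri free: 10:40-14:00, 16:05-16:50 (invert busy blocks within the working day).
Kira free: 11:00-15:00, 15:10-17:00 (invert busy blocks within the working day).
Oona free: 08:55-10:25, 11:05-16:10.
Yuki free: 10:30-16:00.
Dana ∩ Dmitri: 11:05-12:05, 12:30-14:00.
Dana ∩ Dmitri ∩ Kira: 11:05-12:05, 12:30-14:00.
Dana ∩ Dmitri ∩ Kira ∩ Oona: 11:05-12:05, 12:30-14:00.
Dana ∩ Dmitri ∩ Kira ∩ Oona ∩ Yuki: 11:05-12:05, 12:30-14:00.
The longest is 12:30-14:00 at 90 minutes.

90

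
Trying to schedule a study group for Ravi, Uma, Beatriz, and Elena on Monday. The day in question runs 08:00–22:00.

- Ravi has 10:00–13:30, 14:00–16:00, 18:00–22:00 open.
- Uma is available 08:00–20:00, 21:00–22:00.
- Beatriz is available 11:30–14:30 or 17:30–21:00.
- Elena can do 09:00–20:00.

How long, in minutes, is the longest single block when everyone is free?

120

Ravi ∩ Uma: 10:00-13:30, 14:00-16:00, 18:00-20:00, 21:00-22:00.
Ravi ∩ Uma ∩ Beatriz: 11:30-13:30, 14:00-14:30, 18:00-20:00.
Ravi ∩ Uma ∩ Beatriz ∩ Elena: 11:30-13:30, 14:00-14:30, 18:00-20:00.
Those are the intersection windows.
The longest is 11:30-13:30 at 120 minutes.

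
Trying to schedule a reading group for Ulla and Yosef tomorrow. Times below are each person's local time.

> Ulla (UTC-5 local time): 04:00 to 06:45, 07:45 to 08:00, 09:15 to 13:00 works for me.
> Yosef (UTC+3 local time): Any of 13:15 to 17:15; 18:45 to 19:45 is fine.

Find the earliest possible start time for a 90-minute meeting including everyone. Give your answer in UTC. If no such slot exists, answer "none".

Ulla in UTC: 09:00-11:45, 12:45-13:00, 14:15-18:00 (add 5h to convert from UTC-5).
Yosef in UTC: 10:15-14:15, 15:45-16:45 (subtract 3h to convert from UTC+3).
Ulla ∩ Yosef: 10:15-11:45, 12:45-13:00, 15:45-16:45.
The first common window of at least 90 minutes is 10:15-11:45, so the earliest start is 10:15.

10:15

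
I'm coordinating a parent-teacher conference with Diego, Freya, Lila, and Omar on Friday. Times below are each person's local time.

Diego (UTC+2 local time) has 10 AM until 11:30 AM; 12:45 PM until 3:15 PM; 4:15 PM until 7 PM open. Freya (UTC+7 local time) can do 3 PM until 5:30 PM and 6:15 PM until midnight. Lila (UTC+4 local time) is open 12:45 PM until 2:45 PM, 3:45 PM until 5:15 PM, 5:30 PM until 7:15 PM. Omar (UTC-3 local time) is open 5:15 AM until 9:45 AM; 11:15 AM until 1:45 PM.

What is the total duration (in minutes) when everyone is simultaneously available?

165

Diego in UTC: 08:00-09:30, 10:45-13:15, 14:15-17:00 (subtract 2h to convert from UTC+2).
Freya in UTC: 08:00-10:30, 11:15-17:00 (subtract 7h to convert from UTC+7).
Lila in UTC: 08:45-10:45, 11:45-13:15, 13:30-15:15 (subtract 4h to convert from UTC+4).
Omar in UTC: 08:15-12:45, 14:15-16:45 (add 3h to convert from UTC-3).
Diego ∩ Freya: 08:00-09:30, 11:15-13:15, 14:15-17:00.
Diego ∩ Freya ∩ Lila: 08:45-09:30, 11:45-13:15, 14:15-15:15.
Diego ∩ Freya ∩ Lila ∩ Omar: 08:45-09:30, 11:45-12:45, 14:15-15:15.
Summing the common windows: 45 + 60 + 60 = 165 minutes.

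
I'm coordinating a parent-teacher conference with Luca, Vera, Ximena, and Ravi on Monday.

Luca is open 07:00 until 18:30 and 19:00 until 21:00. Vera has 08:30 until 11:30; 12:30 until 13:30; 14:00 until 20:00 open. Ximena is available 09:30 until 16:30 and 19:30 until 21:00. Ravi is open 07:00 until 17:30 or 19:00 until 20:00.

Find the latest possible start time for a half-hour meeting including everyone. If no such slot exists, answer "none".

19:30

Luca ∩ Vera: 08:30-11:30, 12:30-13:30, 14:00-18:30, 19:00-20:00.
Luca ∩ Vera ∩ Ximena: 09:30-11:30, 12:30-13:30, 14:00-16:30, 19:30-20:00.
Luca ∩ Vera ∩ Ximena ∩ Ravi: 09:30-11:30, 12:30-13:30, 14:00-16:30, 19:30-20:00.
Those are the intersection windows.
The last common window of at least 30 minutes is 19:30-20:00; a 30-minute meeting can start as late as 19:30 and still end by 20:00.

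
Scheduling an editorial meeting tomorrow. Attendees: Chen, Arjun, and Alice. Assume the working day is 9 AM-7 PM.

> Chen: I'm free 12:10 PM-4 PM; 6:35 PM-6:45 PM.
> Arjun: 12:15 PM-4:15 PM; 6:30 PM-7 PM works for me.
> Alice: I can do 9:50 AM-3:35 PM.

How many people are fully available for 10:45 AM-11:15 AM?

1

Alice can make the full 10:45-11:15 slot — that's 1.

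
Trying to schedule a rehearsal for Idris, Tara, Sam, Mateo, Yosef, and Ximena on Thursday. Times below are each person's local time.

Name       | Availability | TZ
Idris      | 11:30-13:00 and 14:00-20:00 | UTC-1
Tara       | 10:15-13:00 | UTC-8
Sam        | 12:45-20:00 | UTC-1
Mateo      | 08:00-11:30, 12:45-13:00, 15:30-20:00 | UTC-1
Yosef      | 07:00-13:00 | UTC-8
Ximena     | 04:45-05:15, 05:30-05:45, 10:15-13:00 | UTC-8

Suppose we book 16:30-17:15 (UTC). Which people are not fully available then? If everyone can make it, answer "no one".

Idris in UTC: 12:30-14:00, 15:00-21:00 (add 1h to convert from UTC-1).
Tara in UTC: 18:15-21:00 (add 8h to convert from UTC-8).
Sam in UTC: 13:45-21:00 (add 1h to convert from UTC-1).
Mateo in UTC: 09:00-12:30, 13:45-14:00, 16:30-21:00 (add 1h to convert from UTC-1).
Yosef in UTC: 15:00-21:00 (add 8h to convert from UTC-8).
Ximena in UTC: 12:45-13:15, 13:30-13:45, 18:15-21:00 (add 8h to convert from UTC-8).
Idris: free for 16:30-17:15. Tara: not fully free for 16:30-17:15. Sam: free for 16:30-17:15. Mateo: free for 16:30-17:15. Yosef: free for 16:30-17:15. Ximena: not fully free for 16:30-17:15.

Tara, Ximena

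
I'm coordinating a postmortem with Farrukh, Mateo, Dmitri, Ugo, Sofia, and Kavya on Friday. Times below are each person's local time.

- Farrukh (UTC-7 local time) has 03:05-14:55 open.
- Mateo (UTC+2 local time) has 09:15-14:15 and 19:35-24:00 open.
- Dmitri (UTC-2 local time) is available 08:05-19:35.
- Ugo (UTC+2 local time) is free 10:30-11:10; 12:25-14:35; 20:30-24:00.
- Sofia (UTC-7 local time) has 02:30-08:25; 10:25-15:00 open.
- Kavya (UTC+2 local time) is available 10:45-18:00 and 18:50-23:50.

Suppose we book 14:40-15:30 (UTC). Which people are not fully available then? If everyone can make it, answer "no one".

Farrukh in UTC: 10:05-21:55 (add 7h to convert from UTC-7).
Mateo in UTC: 07:15-12:15, 17:35-22:00 (subtract 2h to convert from UTC+2).
Dmitri in UTC: 10:05-21:35 (add 2h to convert from UTC-2).
Ugo in UTC: 08:30-09:10, 10:25-12:35, 18:30-22:00 (subtract 2h to convert from UTC+2).
Sofia in UTC: 09:30-15:25, 17:25-22:00 (add 7h to convert from UTC-7).
Kavya in UTC: 08:45-16:00, 16:50-21:50 (subtract 2h to convert from UTC+2).
Farrukh: free for 14:40-15:30. Mateo: not fully free for 14:40-15:30. Dmitri: free for 14:40-15:30. Ugo: not fully free for 14:40-15:30. Sofia: not fully free for 14:40-15:30. Kavya: free for 14:40-15:30.

Mateo, Sofia, Ugo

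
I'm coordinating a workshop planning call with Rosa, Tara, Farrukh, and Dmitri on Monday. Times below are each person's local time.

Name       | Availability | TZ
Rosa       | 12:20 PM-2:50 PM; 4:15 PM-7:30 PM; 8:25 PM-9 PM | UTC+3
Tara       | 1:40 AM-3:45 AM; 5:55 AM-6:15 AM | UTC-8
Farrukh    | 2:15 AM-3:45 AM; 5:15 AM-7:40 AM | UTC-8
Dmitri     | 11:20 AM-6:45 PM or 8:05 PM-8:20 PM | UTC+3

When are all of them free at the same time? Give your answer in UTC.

Rosa in UTC: 09:20-11:50, 13:15-16:30, 17:25-18:00 (subtract 3h to convert from UTC+3).
Tara in UTC: 09:40-11:45, 13:55-14:15 (add 8h to convert from UTC-8).
Farrukh in UTC: 10:15-11:45, 13:15-15:40 (add 8h to convert from UTC-8).
Dmitri in UTC: 08:20-15:45, 17:05-17:20 (subtract 3h to convert from UTC+3).
Rosa ∩ Tara: 09:40-11:45, 13:55-14:15.
Rosa ∩ Tara ∩ Farrukh: 10:15-11:45, 13:55-14:15.
Rosa ∩ Tara ∩ Farrukh ∩ Dmitri: 10:15-11:45, 13:55-14:15.
So the common availability across everyone is 10:15-11:45, 13:55-14:15.

10:15-11:45, 13:55-14:15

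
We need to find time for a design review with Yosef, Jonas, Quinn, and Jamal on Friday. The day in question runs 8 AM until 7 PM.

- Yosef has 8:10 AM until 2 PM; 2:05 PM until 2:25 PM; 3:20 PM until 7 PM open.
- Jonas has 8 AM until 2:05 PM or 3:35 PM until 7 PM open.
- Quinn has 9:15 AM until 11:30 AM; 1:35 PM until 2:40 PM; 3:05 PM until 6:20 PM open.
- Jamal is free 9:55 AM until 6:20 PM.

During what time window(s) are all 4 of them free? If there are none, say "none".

09:55-11:30, 13:35-14:00, 15:35-18:20

Yosef ∩ Jonas: 08:10-14:00, 15:35-19:00.
Yosef ∩ Jonas ∩ Quinn: 09:15-11:30, 13:35-14:00, 15:35-18:20.
Yosef ∩ Jonas ∩ Quinn ∩ Jamal: 09:55-11:30, 13:35-14:00, 15:35-18:20.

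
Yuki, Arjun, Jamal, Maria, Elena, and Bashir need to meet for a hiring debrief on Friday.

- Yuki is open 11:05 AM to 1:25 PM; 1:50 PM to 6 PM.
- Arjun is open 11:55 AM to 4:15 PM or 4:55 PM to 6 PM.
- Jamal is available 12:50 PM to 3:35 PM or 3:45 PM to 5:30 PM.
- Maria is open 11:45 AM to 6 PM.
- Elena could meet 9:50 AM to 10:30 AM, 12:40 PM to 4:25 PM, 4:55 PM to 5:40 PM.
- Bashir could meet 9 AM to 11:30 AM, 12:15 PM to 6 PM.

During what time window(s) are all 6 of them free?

Yuki ∩ Arjun: 11:55-13:25, 13:50-16:15, 16:55-18:00.
Yuki ∩ Arjun ∩ Jamal: 12:50-13:25, 13:50-15:35, 15:45-16:15, 16:55-17:30.
Yuki ∩ Arjun ∩ Jamal ∩ Maria: 12:50-13:25, 13:50-15:35, 15:45-16:15, 16:55-17:30.
Yuki ∩ Arjun ∩ Jamal ∩ Maria ∩ Elena: 12:50-13:25, 13:50-15:35, 15:45-16:15, 16:55-17:30.
Yuki ∩ Arjun ∩ Jamal ∩ Maria ∩ Elena ∩ Bashir: 12:50-13:25, 13:50-15:35, 15:45-16:15, 16:55-17:30.

12:50-13:25, 13:50-15:35, 15:45-16:15, 16:55-17:30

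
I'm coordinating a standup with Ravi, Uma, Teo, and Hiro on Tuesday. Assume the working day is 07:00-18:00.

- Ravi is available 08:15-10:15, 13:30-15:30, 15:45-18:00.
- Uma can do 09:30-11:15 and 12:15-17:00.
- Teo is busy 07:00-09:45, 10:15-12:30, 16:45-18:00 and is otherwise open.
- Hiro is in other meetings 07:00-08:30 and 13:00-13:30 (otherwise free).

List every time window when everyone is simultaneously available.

Ravi free: 08:15-10:15, 13:30-15:30, 15:45-18:00.
Uma free: 09:30-11:15, 12:15-17:00.
Teo free: 09:45-10:15, 12:30-16:45 (invert busy blocks within the working day).
Hiro free: 08:30-13:00, 13:30-18:00 (invert busy blocks within the working day).
Ravi ∩ Uma: 09:30-10:15, 13:30-15:30, 15:45-17:00.
Ravi ∩ Uma ∩ Teo: 09:45-10:15, 13:30-15:30, 15:45-16:45.
Ravi ∩ Uma ∩ Teo ∩ Hiro: 09:45-10:15, 13:30-15:30, 15:45-16:45.
So the common availability across everyone is 09:45-10:15, 13:30-15:30, 15:45-16:45.

09:45-10:15, 13:30-15:30, 15:45-16:45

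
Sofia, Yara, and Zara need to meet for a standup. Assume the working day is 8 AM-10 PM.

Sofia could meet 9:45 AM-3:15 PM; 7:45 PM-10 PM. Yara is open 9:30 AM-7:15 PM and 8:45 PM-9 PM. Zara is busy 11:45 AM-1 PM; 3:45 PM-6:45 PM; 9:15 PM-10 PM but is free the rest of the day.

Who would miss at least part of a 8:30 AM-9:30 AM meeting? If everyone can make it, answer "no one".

Sofia, Yara

Sofia free: 09:45-15:15, 19:45-22:00.
Yara free: 09:30-19:15, 20:45-21:00.
Zara free: 08:00-11:45, 13:00-15:45, 18:45-21:15 (invert busy blocks within the working day).
Sofia: not fully free for 08:30-09:30. Yara: not fully free for 08:30-09:30. Zara: free for 08:30-09:30.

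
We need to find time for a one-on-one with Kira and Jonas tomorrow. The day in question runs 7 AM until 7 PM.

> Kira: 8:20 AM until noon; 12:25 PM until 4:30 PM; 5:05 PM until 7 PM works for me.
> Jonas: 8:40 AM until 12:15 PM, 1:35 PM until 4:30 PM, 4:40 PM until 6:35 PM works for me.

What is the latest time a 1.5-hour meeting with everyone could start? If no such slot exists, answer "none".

17:05

Kira ∩ Jonas: 08:40-12:00, 13:35-16:30, 17:05-18:35.
The last common window of at least 90 minutes is 17:05-18:35; a 90-minute meeting can start as late as 17:05 and still end by 18:35.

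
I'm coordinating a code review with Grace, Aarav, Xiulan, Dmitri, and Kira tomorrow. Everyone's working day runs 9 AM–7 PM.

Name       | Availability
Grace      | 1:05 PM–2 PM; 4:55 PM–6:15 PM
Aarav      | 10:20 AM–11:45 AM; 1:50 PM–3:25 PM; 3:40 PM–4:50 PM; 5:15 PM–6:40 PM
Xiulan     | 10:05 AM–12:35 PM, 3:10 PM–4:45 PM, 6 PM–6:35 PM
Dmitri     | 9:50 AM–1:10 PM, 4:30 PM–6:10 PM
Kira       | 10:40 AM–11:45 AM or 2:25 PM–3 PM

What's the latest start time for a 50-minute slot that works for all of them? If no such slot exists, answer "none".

Grace ∩ Aarav: 13:50-14:00, 17:15-18:15.
Grace ∩ Aarav ∩ Xiulan: 18:00-18:15.
Grace ∩ Aarav ∩ Xiulan ∩ Dmitri: 18:00-18:10.
Grace ∩ Aarav ∩ Xiulan ∩ Dmitri ∩ Kira: ∅.
There is no time when everyone is free.
No common window is at least 50 minutes long.

none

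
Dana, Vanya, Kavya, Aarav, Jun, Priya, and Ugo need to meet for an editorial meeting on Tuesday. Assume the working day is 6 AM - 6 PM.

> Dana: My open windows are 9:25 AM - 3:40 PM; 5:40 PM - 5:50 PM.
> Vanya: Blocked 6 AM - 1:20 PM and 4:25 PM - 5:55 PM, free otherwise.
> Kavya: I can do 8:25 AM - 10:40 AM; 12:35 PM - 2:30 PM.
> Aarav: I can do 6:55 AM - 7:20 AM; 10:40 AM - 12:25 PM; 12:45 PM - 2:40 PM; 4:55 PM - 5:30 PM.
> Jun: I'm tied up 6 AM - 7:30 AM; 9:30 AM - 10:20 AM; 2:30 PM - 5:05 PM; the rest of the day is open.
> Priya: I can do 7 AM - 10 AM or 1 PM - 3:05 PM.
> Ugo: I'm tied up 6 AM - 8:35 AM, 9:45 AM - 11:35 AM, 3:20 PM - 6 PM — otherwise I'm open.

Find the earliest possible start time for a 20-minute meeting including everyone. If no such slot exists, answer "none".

13:20

Dana free: 09:25-15:40, 17:40-17:50.
Vanya free: 13:20-16:25, 17:55-18:00 (invert busy blocks within the working day).
Kavya free: 08:25-10:40, 12:35-14:30.
Aarav free: 06:55-07:20, 10:40-12:25, 12:45-14:40, 16:55-17:30.
Jun free: 07:30-09:30, 10:20-14:30, 17:05-18:00 (invert busy blocks within the working day).
Priya free: 07:00-10:00, 13:00-15:05.
Ugo free: 08:35-09:45, 11:35-15:20 (invert busy blocks within the working day).
Dana ∩ Vanya: 13:20-15:40.
Dana ∩ Vanya ∩ Kavya: 13:20-14:30.
Dana ∩ Vanya ∩ Kavya ∩ Aarav: 13:20-14:30.
Dana ∩ Vanya ∩ Kavya ∩ Aarav ∩ Jun: 13:20-14:30.
Dana ∩ Vanya ∩ Kavya ∩ Aarav ∩ Jun ∩ Priya: 13:20-14:30.
Dana ∩ Vanya ∩ Kavya ∩ Aarav ∩ Jun ∩ Priya ∩ Ugo: 13:20-14:30.
So the common availability across everyone is 13:20-14:30.
The first common window of at least 20 minutes is 13:20-14:30, so the earliest start is 13:20.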